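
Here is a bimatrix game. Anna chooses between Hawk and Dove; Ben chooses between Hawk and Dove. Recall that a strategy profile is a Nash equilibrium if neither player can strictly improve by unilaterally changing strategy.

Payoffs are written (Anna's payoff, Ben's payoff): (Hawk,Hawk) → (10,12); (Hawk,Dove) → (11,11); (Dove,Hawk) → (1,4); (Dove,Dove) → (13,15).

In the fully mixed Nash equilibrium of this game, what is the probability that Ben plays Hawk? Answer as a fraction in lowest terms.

Let q be the probability that Ben plays Hawk. In a completely mixed equilibrium, Anna must be indifferent between Hawk and Dove.
Anna's expected payoff from Hawk is 10q + 11(1−q); from Dove it is q + 13(1−q).
Setting these equal: −q + 11 = −12q + 13, so q = 2/11.

2/11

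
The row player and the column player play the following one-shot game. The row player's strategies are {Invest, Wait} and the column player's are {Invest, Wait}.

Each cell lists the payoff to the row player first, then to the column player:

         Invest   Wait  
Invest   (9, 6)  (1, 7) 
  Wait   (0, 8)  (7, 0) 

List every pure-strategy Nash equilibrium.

none

(Invest, Invest): the column player prefers Wait (7 > 6) — not an equilibrium.
(Invest, Wait): the row player prefers Wait (7 > 1) — not an equilibrium.
(Wait, Invest): the row player prefers Invest (9 > 0) — not an equilibrium.
(Wait, Wait): the column player prefers Invest (8 > 0) — not an equilibrium.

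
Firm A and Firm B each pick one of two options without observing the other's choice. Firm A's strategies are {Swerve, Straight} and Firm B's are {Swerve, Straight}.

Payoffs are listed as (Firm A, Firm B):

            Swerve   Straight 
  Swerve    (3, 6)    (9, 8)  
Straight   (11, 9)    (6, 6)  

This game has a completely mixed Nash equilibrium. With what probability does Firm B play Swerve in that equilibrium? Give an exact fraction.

3/11

Let q be the probability that Firm B plays Swerve. In a completely mixed equilibrium, Firm A must be indifferent between Swerve and Straight.
Firm A's expected payoff from Swerve is 3q + 9(1−q); from Straight it is 11q + 6(1−q).
Setting these equal: −6q + 9 = 5q + 6, so q = 3/11.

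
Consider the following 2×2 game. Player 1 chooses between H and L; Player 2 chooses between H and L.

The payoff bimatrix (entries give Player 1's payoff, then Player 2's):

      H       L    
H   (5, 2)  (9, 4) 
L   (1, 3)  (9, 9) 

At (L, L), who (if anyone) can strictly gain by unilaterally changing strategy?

Neither

Player 1 at (L, L) earns 9; deviating to H yields 9 — not better.
Player 2 earns 9; deviating to H yields 3 — not better.
Neither player can strictly improve; the profile is a Nash equilibrium.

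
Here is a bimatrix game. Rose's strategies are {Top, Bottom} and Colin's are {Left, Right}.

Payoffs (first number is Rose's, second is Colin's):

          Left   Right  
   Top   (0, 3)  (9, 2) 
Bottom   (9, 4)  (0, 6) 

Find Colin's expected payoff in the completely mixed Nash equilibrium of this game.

First find x, the probability Rose plays Top, from Colin's indifference between Left and Right: 3x + 4(1−x) = 2x + 6(1−x), giving x = 2/3.
Since Colin is indifferent in equilibrium, Colin's expected payoff equals the payoff from either column against (2/3, 1/3). Using Left: 3(2/3) + 4(1/3) = 10/3.

10/3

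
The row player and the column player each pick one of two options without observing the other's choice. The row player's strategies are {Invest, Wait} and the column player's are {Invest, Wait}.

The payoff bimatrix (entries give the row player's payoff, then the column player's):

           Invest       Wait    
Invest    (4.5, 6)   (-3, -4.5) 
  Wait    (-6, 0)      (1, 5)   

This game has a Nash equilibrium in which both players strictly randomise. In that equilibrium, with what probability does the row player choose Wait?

21/31

Let r be the probability that the row player plays Invest. In a completely mixed equilibrium, the column player must be indifferent between Invest and Wait.
The column player's expected payoff from Invest is 6r; from Wait it is −4.5r + 5(1−r).
Setting these equal: 6r = −9.5r + 5, so r = 10/31.
Therefore the row player plays Wait with probability 1 − 10/31 = 21/31.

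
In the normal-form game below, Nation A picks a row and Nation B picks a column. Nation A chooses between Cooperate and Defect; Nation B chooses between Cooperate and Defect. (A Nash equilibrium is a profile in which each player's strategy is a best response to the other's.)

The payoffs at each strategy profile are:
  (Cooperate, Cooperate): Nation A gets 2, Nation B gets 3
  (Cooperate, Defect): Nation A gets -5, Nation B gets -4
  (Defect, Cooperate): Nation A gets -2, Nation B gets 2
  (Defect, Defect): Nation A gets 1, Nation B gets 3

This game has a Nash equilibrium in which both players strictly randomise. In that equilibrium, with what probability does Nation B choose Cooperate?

3/5

Let y be the probability that Nation B plays Cooperate. In a completely mixed equilibrium, Nation A must be indifferent between Cooperate and Defect.
Nation A's expected payoff from Cooperate is 2y − 5(1−y); from Defect it is −2y + (1−y).
Setting these equal: 7y − 5 = −3y + 1, so y = 3/5.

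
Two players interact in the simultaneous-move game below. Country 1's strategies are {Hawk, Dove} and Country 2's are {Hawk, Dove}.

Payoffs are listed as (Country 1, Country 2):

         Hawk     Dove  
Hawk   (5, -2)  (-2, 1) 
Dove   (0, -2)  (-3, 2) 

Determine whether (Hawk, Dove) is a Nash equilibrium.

Yes

At (Hawk, Dove), Country 1 earns -2; switching to Dove would give -3, so Country 1 has no profitable deviation.
Country 2 earns 1; switching to Hawk would give -2, so Country 2 has no profitable deviation.
Neither player can gain by a unilateral deviation, so this profile is a Nash equilibrium.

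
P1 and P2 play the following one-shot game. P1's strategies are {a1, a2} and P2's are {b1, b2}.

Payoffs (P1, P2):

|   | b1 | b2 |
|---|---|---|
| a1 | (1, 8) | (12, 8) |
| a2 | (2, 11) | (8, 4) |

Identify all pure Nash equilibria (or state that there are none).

(a1, b1): P1 prefers a2 (2 > 1) — not an equilibrium.
(a1, b2): P1 gets 12 ≥ 8 from a2, and P2 gets 8 ≥ 8 from b1 — Nash equilibrium.
(a2, b1): P1 gets 2 ≥ 1 from a1, and P2 gets 11 ≥ 4 from b2 — Nash equilibrium.
(a2, b2): P1 prefers a1 (12 > 8); P2 prefers b1 (11 > 4) — not an equilibrium.

(a1, b2) and (a2, b1)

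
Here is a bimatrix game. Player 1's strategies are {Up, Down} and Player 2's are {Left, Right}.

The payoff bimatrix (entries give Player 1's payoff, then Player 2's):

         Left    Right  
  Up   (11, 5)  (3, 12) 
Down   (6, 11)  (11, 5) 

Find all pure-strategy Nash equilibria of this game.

none

(Up, Left): Player 2 prefers Right (12 > 5) — not an equilibrium.
(Up, Right): Player 1 prefers Down (11 > 3) — not an equilibrium.
(Down, Left): Player 1 prefers Up (11 > 6) — not an equilibrium.
(Down, Right): Player 2 prefers Left (11 > 5) — not an equilibrium.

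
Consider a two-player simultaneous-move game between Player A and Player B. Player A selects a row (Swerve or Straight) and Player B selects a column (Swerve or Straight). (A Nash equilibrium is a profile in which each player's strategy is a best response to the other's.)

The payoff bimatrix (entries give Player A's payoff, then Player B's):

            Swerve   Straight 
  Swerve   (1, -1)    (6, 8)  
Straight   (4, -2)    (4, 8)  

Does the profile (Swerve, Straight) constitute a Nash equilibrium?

Yes

At (Swerve, Straight), Player A earns 6; switching to Straight would give 4, so Player A has no profitable deviation.
Player B earns 8; switching to Swerve would give -1, so Player B has no profitable deviation.
Neither player can gain by a unilateral deviation, so this profile is a Nash equilibrium.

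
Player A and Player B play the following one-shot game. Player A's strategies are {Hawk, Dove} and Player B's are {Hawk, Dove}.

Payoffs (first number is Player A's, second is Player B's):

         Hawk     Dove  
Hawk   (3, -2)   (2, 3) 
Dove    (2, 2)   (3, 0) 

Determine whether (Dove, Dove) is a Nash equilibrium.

No

At (Dove, Dove), Player A earns 3; switching to Hawk would give 2, so Player A has no profitable deviation.
Player B earns 0; switching to Hawk would give 2, so Player B would deviate.
Since at least one player can profitably deviate, this is not a Nash equilibrium.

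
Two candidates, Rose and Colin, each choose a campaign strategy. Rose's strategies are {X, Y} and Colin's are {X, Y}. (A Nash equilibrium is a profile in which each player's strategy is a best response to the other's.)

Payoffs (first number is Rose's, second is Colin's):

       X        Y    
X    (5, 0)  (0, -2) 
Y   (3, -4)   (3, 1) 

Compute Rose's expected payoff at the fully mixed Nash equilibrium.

3

First find q, the probability Colin plays X, from Rose's indifference between X and Y: 5q = 3q + 3(1−q), giving q = 3/5.
Since Rose is indifferent in equilibrium, Rose's expected payoff equals the payoff from either row against (3/5, 2/5). Using X: 5(3/5) = 3.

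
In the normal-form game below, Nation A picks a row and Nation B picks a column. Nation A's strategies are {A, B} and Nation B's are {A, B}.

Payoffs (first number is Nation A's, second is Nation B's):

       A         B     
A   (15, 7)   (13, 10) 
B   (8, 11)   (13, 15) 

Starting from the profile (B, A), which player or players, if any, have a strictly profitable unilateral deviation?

Nation A at (B, A) earns 8; deviating to A yields 15 — a strict improvement.
Nation B earns 11; deviating to B yields 15 — a strict improvement.
Both Nation A and Nation B have strictly profitable deviations.

Both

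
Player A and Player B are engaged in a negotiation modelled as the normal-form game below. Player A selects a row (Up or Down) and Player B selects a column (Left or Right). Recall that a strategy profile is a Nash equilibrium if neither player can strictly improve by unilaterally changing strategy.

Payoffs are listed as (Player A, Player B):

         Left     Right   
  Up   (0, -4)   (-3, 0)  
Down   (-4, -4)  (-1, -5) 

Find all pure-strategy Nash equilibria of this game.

none

(Up, Left): Player B prefers Right (0 > -4) — not an equilibrium.
(Up, Right): Player A prefers Down (-1 > -3) — not an equilibrium.
(Down, Left): Player A prefers Up (0 > -4) — not an equilibrium.
(Down, Right): Player B prefers Left (-4 > -5) — not an equilibrium.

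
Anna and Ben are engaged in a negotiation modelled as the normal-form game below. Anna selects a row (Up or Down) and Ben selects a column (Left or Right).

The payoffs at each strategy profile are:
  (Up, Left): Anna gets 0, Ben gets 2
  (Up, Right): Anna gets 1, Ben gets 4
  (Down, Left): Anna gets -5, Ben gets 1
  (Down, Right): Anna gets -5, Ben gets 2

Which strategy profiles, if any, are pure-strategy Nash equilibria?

(Up, Left): Ben prefers Right (4 > 2) — not an equilibrium.
(Up, Right): Anna gets 1 ≥ -5 from Down, and Ben gets 4 ≥ 2 from Left — Nash equilibrium.
(Down, Left): Anna prefers Up (0 > -5); Ben prefers Right (2 > 1) — not an equilibrium.
(Down, Right): Anna prefers Up (1 > -5) — not an equilibrium.

(Up, Right)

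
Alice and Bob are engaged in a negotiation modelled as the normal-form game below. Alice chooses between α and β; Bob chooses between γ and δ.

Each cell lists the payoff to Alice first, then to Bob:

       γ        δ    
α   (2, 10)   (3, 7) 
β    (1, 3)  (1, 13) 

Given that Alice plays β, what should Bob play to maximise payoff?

δ

Against β, Bob earns 3 from γ and 13 from δ.
So δ is the best response.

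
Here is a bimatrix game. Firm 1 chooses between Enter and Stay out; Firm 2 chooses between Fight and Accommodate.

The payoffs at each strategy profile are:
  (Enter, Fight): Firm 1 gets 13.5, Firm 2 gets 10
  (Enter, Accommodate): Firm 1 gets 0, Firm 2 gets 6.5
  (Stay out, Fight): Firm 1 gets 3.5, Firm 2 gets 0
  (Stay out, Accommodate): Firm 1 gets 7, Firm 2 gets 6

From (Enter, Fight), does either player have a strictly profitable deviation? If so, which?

Neither

Firm 1 at (Enter, Fight) earns 13.5; deviating to Stay out yields 3.5 — not better.
Firm 2 earns 10; deviating to Accommodate yields 6.5 — not better.
Neither player can strictly improve; the profile is a Nash equilibrium.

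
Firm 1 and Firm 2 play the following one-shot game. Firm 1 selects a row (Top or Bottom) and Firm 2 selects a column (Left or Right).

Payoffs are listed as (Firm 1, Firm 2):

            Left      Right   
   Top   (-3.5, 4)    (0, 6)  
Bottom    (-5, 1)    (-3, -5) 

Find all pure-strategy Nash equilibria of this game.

(Top, Left): Firm 2 prefers Right (6 > 4) — not an equilibrium.
(Top, Right): Firm 1 gets 0 ≥ -3 from Bottom, and Firm 2 gets 6 ≥ 4 from Left — Nash equilibrium.
(Bottom, Left): Firm 1 prefers Top (-3.5 > -5) — not an equilibrium.
(Bottom, Right): Firm 1 prefers Top (0 > -3); Firm 2 prefers Left (1 > -5) — not an equilibrium.

(Top, Right)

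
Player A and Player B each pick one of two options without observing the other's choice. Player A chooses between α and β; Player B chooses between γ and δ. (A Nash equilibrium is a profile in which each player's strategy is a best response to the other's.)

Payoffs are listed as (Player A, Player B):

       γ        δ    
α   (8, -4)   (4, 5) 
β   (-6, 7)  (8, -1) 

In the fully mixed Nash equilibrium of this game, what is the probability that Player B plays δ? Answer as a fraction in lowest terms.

Let c be the probability that Player B plays γ. In a completely mixed equilibrium, Player A must be indifferent between α and β.
Player A's expected payoff from α is 8c + 4(1−c); from β it is −6c + 8(1−c).
Setting these equal: 4c + 4 = −14c + 8, so c = 2/9.
Therefore Player B plays δ with probability 1 − 2/9 = 7/9.

7/9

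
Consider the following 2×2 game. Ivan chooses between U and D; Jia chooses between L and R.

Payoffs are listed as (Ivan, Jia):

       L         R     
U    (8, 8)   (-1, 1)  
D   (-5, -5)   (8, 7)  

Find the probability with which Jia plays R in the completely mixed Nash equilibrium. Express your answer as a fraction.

13/22

Let c be the probability that Jia plays L. In a completely mixed equilibrium, Ivan must be indifferent between U and D.
Ivan's expected payoff from U is 8c − (1−c); from D it is −5c + 8(1−c).
Setting these equal: 9c − 1 = −13c + 8, so c = 9/22.
Therefore Jia plays R with probability 1 − 9/22 = 13/22.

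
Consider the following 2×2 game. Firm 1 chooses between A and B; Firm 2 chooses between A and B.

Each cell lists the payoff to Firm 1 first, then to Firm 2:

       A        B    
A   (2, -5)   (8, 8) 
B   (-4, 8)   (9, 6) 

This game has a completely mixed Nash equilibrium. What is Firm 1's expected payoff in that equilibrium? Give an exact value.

50/7

First find y, the probability Firm 2 plays A, from Firm 1's indifference between A and B: 2y + 8(1−y) = −4y + 9(1−y), giving y = 1/7.
Since Firm 1 is indifferent in equilibrium, Firm 1's expected payoff equals the payoff from either row against (1/7, 6/7). Using A: 2(1/7) + 8(6/7) = 50/7.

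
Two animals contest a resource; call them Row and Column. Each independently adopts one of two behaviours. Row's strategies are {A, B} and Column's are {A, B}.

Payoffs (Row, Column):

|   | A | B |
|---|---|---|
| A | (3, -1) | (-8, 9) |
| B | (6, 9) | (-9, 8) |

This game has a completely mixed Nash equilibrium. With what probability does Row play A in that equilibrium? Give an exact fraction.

1/11

Let r be the probability that Row plays A. In a completely mixed equilibrium, Column must be indifferent between A and B.
Column's expected payoff from A is −r + 9(1−r); from B it is 9r + 8(1−r).
Setting these equal: −10r + 9 = r + 8, so r = 1/11.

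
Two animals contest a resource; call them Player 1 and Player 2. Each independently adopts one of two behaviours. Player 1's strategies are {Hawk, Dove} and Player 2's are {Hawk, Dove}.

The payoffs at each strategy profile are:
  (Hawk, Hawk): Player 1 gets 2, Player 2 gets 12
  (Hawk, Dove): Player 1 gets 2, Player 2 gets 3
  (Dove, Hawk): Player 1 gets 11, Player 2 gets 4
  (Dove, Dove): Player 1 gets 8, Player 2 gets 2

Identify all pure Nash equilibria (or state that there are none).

(Dove, Hawk)

(Hawk, Hawk): Player 1 prefers Dove (11 > 2) — not an equilibrium.
(Hawk, Dove): Player 1 prefers Dove (8 > 2); Player 2 prefers Hawk (12 > 3) — not an equilibrium.
(Dove, Hawk): Player 1 gets 11 ≥ 2 from Hawk, and Player 2 gets 4 ≥ 2 from Dove — Nash equilibrium.
(Dove, Dove): Player 2 prefers Hawk (4 > 2) — not an equilibrium.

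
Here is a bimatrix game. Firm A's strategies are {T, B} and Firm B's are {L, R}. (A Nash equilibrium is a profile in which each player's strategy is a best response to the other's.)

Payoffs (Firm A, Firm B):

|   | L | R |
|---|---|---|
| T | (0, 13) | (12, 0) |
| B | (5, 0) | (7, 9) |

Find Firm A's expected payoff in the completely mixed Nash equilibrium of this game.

First find y, the probability Firm B plays L, from Firm A's indifference between T and B: 12(1−y) = 5y + 7(1−y), giving y = 1/2.
Since Firm A is indifferent in equilibrium, Firm A's expected payoff equals the payoff from either row against (1/2, 1/2). Using T: 12(1/2) = 6.

6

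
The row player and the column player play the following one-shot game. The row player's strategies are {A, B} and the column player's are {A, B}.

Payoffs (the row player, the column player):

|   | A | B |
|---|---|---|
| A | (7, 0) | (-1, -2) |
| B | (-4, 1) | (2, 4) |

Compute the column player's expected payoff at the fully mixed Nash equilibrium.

First find x, the probability the row player plays A, from the column player's indifference between A and B: (1−x) = −2x + 4(1−x), giving x = 3/5.
Since the column player is indifferent in equilibrium, the column player's expected payoff equals the payoff from either column against (3/5, 2/5). Using A: (2/5) = 2/5.

2/5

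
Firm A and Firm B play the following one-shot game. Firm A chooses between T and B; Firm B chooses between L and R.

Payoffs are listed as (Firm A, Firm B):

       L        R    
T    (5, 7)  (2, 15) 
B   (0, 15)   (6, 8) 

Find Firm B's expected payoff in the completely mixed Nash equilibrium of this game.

First find x, the probability Firm A plays T, from Firm B's indifference between L and R: 7x + 15(1−x) = 15x + 8(1−x), giving x = 7/15.
Since Firm B is indifferent in equilibrium, Firm B's expected payoff equals the payoff from either column against (7/15, 8/15). Using L: 7(7/15) + 15(8/15) = 169/15.

169/15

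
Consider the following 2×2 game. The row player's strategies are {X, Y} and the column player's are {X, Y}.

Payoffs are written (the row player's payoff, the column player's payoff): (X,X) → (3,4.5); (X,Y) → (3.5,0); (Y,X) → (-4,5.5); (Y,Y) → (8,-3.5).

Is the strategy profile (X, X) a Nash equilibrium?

Yes

At (X, X), the row player earns 3; switching to Y would give -4, so the row player has no profitable deviation.
The column player earns 4.5; switching to Y would give 0, so the column player has no profitable deviation.
Neither player can gain by a unilateral deviation, so this profile is a Nash equilibrium.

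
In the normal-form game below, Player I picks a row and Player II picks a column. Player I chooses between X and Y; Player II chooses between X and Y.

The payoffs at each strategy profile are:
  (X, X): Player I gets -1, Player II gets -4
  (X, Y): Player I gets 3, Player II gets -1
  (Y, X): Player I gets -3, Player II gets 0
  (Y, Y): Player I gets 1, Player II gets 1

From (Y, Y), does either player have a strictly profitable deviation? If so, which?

Player I at (Y, Y) earns 1; deviating to X yields 3 — a strict improvement.
Player II earns 1; deviating to X yields 0 — not better.
Only Player I has a strictly profitable deviation.

Player I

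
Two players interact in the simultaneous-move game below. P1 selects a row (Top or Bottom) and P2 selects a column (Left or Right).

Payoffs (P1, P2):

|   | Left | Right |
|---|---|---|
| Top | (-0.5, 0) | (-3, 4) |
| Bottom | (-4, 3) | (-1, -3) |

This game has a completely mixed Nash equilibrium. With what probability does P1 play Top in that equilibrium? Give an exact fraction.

Let r be the probability that P1 plays Top. In a completely mixed equilibrium, P2 must be indifferent between Left and Right.
P2's expected payoff from Left is 3(1−r); from Right it is 4r − 3(1−r).
Setting these equal: −3r + 3 = 7r − 3, so r = 3/5.

3/5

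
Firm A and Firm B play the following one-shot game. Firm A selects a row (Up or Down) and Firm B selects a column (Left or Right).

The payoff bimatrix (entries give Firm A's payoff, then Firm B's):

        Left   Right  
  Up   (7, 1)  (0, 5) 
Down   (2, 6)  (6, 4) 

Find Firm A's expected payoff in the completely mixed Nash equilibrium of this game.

First find q, the probability Firm B plays Left, from Firm A's indifference between Up and Down: 7q = 2q + 6(1−q), giving q = 6/11.
Since Firm A is indifferent in equilibrium, Firm A's expected payoff equals the payoff from either row against (6/11, 5/11). Using Up: 7(6/11) = 42/11.

42/11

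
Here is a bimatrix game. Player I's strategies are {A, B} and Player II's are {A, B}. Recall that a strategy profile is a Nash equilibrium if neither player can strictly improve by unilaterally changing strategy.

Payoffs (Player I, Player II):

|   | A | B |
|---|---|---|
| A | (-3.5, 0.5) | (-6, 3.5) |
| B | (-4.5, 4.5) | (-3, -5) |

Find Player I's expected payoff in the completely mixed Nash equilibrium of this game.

First find q, the probability Player II plays A, from Player I's indifference between A and B: −3.5q − 6(1−q) = −4.5q − 3(1−q), giving q = 3/4.
Since Player I is indifferent in equilibrium, Player I's expected payoff equals the payoff from either row against (3/4, 1/4). Using A: −3.5(3/4) − 6(1/4) = -33/8.

-33/8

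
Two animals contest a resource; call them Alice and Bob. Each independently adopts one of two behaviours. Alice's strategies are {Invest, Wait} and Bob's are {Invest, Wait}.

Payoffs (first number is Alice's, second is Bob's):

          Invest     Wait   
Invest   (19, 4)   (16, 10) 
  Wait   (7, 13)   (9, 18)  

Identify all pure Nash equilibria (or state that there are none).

(Invest, Wait)

(Invest, Invest): Bob prefers Wait (10 > 4) — not an equilibrium.
(Invest, Wait): Alice gets 16 ≥ 9 from Wait, and Bob gets 10 ≥ 4 from Invest — Nash equilibrium.
(Wait, Invest): Alice prefers Invest (19 > 7); Bob prefers Wait (18 > 13) — not an equilibrium.
(Wait, Wait): Alice prefers Invest (16 > 9) — not an equilibrium.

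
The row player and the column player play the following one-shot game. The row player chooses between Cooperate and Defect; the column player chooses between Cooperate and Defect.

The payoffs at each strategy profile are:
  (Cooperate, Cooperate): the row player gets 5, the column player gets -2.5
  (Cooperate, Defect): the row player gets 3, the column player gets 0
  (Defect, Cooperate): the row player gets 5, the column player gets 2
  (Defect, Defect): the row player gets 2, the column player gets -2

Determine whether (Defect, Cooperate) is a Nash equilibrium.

Yes

At (Defect, Cooperate), the row player earns 5; switching to Cooperate would give 5, so the row player has no profitable deviation.
The column player earns 2; switching to Defect would give -2, so the column player has no profitable deviation.
Neither player can gain by a unilateral deviation, so this profile is a Nash equilibrium.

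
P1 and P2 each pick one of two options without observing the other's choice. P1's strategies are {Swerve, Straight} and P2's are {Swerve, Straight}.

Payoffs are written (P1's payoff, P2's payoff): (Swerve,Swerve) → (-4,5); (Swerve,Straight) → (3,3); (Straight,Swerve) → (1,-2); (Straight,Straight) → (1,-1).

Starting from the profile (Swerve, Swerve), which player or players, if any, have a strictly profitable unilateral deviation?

P1 at (Swerve, Swerve) earns -4; deviating to Straight yields 1 — a strict improvement.
P2 earns 5; deviating to Straight yields 3 — not better.
Only P1 has a strictly profitable deviation.

P1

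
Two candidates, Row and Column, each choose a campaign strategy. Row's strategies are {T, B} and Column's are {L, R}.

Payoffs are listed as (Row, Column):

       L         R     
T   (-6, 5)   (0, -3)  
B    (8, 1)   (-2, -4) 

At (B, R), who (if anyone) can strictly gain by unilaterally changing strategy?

Row at (B, R) earns -2; deviating to T yields 0 — a strict improvement.
Column earns -4; deviating to L yields 1 — a strict improvement.
Both Row and Column have strictly profitable deviations.

Both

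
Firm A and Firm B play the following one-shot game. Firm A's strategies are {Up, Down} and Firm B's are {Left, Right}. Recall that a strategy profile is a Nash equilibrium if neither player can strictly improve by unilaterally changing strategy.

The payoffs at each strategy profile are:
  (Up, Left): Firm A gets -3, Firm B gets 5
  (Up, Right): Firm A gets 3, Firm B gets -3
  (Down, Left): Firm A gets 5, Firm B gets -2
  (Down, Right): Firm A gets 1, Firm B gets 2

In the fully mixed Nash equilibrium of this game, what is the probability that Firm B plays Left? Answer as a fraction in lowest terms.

1/5

Let c be the probability that Firm B plays Left. In a completely mixed equilibrium, Firm A must be indifferent between Up and Down.
Firm A's expected payoff from Up is −3c + 3(1−c); from Down it is 5c + (1−c).
Setting these equal: −6c + 3 = 4c + 1, so c = 1/5.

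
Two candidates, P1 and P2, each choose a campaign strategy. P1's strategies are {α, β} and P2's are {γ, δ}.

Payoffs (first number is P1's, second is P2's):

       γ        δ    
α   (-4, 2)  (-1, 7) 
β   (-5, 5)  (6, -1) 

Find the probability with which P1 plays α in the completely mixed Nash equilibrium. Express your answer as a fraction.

Let p be the probability that P1 plays α. In a completely mixed equilibrium, P2 must be indifferent between γ and δ.
P2's expected payoff from γ is 2p + 5(1−p); from δ it is 7p − (1−p).
Setting these equal: −3p + 5 = 8p − 1, so p = 6/11.

6/11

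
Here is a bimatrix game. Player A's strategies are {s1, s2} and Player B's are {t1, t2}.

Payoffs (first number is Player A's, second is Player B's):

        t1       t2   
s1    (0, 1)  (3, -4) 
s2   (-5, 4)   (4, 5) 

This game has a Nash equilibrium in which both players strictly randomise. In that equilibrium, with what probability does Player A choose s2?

5/6

Let r be the probability that Player A plays s1. In a completely mixed equilibrium, Player B must be indifferent between t1 and t2.
Player B's expected payoff from t1 is r + 4(1−r); from t2 it is −4r + 5(1−r).
Setting these equal: −3r + 4 = −9r + 5, so r = 1/6.
Therefore Player A plays s2 with probability 1 − 1/6 = 5/6.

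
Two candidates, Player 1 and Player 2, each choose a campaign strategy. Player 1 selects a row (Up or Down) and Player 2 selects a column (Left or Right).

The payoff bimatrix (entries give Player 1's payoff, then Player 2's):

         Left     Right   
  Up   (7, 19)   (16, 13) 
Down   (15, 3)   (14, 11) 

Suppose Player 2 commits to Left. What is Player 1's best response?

Down

Against Left, Player 1 earns 7 from Up and 15 from Down.
So Down is the best response.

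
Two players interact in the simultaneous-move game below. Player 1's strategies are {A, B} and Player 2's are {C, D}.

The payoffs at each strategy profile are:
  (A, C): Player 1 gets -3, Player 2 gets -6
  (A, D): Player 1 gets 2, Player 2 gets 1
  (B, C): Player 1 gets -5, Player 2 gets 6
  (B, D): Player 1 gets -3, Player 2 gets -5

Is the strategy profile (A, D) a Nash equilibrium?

At (A, D), Player 1 earns 2; switching to B would give -3, so Player 1 has no profitable deviation.
Player 2 earns 1; switching to C would give -6, so Player 2 has no profitable deviation.
Neither player can gain by a unilateral deviation, so this profile is a Nash equilibrium.

Yes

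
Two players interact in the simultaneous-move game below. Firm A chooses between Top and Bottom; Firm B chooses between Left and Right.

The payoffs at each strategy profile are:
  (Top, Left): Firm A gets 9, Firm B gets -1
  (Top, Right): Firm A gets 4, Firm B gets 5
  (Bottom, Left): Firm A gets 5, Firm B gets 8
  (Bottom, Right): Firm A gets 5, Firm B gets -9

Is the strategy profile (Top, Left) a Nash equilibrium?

No

At (Top, Left), Firm A earns 9; switching to Bottom would give 5, so Firm A has no profitable deviation.
Firm B earns -1; switching to Right would give 5, so Firm B would deviate.
Since at least one player can profitably deviate, this is not a Nash equilibrium.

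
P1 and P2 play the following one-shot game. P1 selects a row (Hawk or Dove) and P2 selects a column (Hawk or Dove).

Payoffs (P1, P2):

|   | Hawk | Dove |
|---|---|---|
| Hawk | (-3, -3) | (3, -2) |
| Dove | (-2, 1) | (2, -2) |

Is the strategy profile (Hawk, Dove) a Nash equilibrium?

At (Hawk, Dove), P1 earns 3; switching to Dove would give 2, so P1 has no profitable deviation.
P2 earns -2; switching to Hawk would give -3, so P2 has no profitable deviation.
Neither player can gain by a unilateral deviation, so this profile is a Nash equilibrium.

Yes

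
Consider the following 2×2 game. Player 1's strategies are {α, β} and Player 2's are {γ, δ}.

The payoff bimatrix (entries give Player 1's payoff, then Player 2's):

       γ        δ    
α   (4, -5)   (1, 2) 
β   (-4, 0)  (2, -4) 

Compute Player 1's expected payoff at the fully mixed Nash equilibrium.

4/3

First find y, the probability Player 2 plays γ, from Player 1's indifference between α and β: 4y + (1−y) = −4y + 2(1−y), giving y = 1/9.
Since Player 1 is indifferent in equilibrium, Player 1's expected payoff equals the payoff from either row against (1/9, 8/9). Using α: 4(1/9) + (8/9) = 4/3.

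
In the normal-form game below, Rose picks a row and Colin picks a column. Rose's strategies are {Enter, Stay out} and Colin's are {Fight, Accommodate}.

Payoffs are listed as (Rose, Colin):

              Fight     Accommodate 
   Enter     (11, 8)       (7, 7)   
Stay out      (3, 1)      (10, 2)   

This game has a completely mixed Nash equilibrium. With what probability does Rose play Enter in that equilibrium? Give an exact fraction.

1/2

Let r be the probability that Rose plays Enter. In a completely mixed equilibrium, Colin must be indifferent between Fight and Accommodate.
Colin's expected payoff from Fight is 8r + (1−r); from Accommodate it is 7r + 2(1−r).
Setting these equal: 7r + 1 = 5r + 2, so r = 1/2.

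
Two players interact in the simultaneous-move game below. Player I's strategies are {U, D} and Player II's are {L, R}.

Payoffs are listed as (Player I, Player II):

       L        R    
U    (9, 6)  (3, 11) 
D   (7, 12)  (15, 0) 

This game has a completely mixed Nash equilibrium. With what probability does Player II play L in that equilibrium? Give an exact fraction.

6/7

Let q be the probability that Player II plays L. In a completely mixed equilibrium, Player I must be indifferent between U and D.
Player I's expected payoff from U is 9q + 3(1−q); from D it is 7q + 15(1−q).
Setting these equal: 6q + 3 = −8q + 15, so q = 6/7.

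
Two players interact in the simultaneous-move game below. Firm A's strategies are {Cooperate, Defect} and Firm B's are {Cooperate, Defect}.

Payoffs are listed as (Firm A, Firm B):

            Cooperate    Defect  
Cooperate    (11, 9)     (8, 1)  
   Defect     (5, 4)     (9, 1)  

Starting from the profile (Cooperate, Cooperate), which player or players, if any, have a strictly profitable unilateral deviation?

Firm A at (Cooperate, Cooperate) earns 11; deviating to Defect yields 5 — not better.
Firm B earns 9; deviating to Defect yields 1 — not better.
Neither player can strictly improve; the profile is a Nash equilibrium.

Neither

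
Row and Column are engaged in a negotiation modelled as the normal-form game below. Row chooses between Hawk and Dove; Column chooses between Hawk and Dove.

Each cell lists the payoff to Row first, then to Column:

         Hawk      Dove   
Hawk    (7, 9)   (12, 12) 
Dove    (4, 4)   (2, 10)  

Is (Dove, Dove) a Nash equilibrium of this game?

No

At (Dove, Dove), Row earns 2; switching to Hawk would give 12, so Row would deviate.
Column earns 10; switching to Hawk would give 4, so Column has no profitable deviation.
Since at least one player can profitably deviate, this is not a Nash equilibrium.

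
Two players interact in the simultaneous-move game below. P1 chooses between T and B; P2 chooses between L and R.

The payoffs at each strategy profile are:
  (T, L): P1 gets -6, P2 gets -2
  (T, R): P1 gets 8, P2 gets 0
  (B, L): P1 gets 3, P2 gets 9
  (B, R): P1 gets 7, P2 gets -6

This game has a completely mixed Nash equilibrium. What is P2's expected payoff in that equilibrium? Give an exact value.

First find p, the probability P1 plays T, from P2's indifference between L and R: −2p + 9(1−p) = −6(1−p), giving p = 15/17.
Since P2 is indifferent in equilibrium, P2's expected payoff equals the payoff from either column against (15/17, 2/17). Using L: −2(15/17) + 9(2/17) = -12/17.

-12/17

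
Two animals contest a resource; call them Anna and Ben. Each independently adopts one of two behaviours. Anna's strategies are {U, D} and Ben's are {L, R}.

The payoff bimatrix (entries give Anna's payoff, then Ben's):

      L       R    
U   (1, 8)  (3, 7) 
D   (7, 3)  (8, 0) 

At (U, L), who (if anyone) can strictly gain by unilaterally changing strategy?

Anna at (U, L) earns 1; deviating to D yields 7 — a strict improvement.
Ben earns 8; deviating to R yields 7 — not better.
Only Anna has a strictly profitable deviation.

Anna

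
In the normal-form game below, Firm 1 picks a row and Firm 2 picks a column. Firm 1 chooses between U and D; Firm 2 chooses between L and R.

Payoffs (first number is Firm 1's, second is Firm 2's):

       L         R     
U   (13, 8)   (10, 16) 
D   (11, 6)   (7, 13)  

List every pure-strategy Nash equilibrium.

(U, L): Firm 2 prefers R (16 > 8) — not an equilibrium.
(U, R): Firm 1 gets 10 ≥ 7 from D, and Firm 2 gets 16 ≥ 8 from L — Nash equilibrium.
(D, L): Firm 1 prefers U (13 > 11); Firm 2 prefers R (13 > 6) — not an equilibrium.
(D, R): Firm 1 prefers U (10 > 7) — not an equilibrium.

(U, R)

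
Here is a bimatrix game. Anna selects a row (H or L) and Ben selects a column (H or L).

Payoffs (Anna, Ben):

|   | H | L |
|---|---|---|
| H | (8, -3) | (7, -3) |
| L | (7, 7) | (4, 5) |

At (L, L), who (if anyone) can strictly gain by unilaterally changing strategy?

Both

Anna at (L, L) earns 4; deviating to H yields 7 — a strict improvement.
Ben earns 5; deviating to H yields 7 — a strict improvement.
Both Anna and Ben have strictly profitable deviations.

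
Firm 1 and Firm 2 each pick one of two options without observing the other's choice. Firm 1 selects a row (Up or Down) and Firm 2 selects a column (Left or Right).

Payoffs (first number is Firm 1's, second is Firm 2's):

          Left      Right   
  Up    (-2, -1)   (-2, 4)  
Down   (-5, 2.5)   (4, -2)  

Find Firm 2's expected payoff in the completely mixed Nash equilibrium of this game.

16/19

First find p, the probability Firm 1 plays Up, from Firm 2's indifference between Left and Right: −p + 2.5(1−p) = 4p − 2(1−p), giving p = 9/19.
Since Firm 2 is indifferent in equilibrium, Firm 2's expected payoff equals the payoff from either column against (9/19, 10/19). Using Left: −(9/19) + 2.5(10/19) = 16/19.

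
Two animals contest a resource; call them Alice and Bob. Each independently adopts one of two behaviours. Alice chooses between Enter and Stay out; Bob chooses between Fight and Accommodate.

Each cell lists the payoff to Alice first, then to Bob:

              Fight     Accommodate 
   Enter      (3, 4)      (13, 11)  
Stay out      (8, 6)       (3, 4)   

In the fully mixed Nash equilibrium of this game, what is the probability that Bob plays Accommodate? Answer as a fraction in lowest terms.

Let y be the probability that Bob plays Fight. In a completely mixed equilibrium, Alice must be indifferent between Enter and Stay out.
Alice's expected payoff from Enter is 3y + 13(1−y); from Stay out it is 8y + 3(1−y).
Setting these equal: −10y + 13 = 5y + 3, so y = 2/3.
Therefore Bob plays Accommodate with probability 1 − 2/3 = 1/3.

1/3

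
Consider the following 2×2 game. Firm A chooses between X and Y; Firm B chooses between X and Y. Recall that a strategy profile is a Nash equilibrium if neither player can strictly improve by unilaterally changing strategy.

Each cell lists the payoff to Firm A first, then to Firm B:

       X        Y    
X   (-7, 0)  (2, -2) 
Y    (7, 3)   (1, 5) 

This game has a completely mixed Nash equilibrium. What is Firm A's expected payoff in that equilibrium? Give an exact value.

7/5

First find y, the probability Firm B plays X, from Firm A's indifference between X and Y: −7y + 2(1−y) = 7y + (1−y), giving y = 1/15.
Since Firm A is indifferent in equilibrium, Firm A's expected payoff equals the payoff from either row against (1/15, 14/15). Using X: −7(1/15) + 2(14/15) = 7/5.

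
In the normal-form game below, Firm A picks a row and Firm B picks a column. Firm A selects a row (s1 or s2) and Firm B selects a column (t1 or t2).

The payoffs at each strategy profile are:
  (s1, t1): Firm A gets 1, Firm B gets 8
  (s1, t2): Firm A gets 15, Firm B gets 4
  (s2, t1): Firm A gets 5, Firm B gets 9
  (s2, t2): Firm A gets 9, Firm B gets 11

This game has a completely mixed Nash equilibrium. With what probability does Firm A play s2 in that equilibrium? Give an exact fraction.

Let p be the probability that Firm A plays s1. In a completely mixed equilibrium, Firm B must be indifferent between t1 and t2.
Firm B's expected payoff from t1 is 8p + 9(1−p); from t2 it is 4p + 11(1−p).
Setting these equal: −p + 9 = −7p + 11, so p = 1/3.
Therefore Firm A plays s2 with probability 1 − 1/3 = 2/3.

2/3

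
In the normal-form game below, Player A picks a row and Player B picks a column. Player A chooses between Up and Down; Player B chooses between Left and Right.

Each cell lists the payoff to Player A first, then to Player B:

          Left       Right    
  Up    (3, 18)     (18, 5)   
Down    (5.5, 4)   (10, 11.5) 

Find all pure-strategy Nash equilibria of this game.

(Up, Left): Player A prefers Down (5.5 > 3) — not an equilibrium.
(Up, Right): Player B prefers Left (18 > 5) — not an equilibrium.
(Down, Left): Player B prefers Right (11.5 > 4) — not an equilibrium.
(Down, Right): Player A prefers Up (18 > 10) — not an equilibrium.

none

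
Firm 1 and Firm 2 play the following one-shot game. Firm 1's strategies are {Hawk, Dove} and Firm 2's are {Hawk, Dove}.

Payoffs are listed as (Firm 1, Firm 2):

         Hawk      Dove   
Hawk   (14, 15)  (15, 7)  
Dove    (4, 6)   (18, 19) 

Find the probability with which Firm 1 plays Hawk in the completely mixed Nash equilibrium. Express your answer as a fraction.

Let r be the probability that Firm 1 plays Hawk. In a completely mixed equilibrium, Firm 2 must be indifferent between Hawk and Dove.
Firm 2's expected payoff from Hawk is 15r + 6(1−r); from Dove it is 7r + 19(1−r).
Setting these equal: 9r + 6 = −12r + 19, so r = 13/21.

13/21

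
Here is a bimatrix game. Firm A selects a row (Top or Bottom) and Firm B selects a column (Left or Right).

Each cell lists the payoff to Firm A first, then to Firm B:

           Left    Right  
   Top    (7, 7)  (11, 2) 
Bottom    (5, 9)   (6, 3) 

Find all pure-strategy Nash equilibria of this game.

(Top, Left): Firm A gets 7 ≥ 5 from Bottom, and Firm B gets 7 ≥ 2 from Right — Nash equilibrium.
(Top, Right): Firm B prefers Left (7 > 2) — not an equilibrium.
(Bottom, Left): Firm A prefers Top (7 > 5) — not an equilibrium.
(Bottom, Right): Firm A prefers Top (11 > 6); Firm B prefers Left (9 > 3) — not an equilibrium.

(Top, Left)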